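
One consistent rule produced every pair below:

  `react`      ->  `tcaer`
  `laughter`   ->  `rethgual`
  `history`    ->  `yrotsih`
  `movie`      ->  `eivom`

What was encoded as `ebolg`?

globe

The word is simply reversed.
Decoding ebolg: then reverse → globe.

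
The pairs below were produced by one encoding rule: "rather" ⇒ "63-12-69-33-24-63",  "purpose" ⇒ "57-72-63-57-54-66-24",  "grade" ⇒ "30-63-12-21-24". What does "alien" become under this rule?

r(#18)→63 and a(#1)→12: differences scale by 3, so n = 3·pos + 9. The formula is n = 3×(alphabet index, a=1) + 9.
On alien: a=1→12, l=12→45, i=9→36, e=5→24, n=14→51.

12-45-36-24-51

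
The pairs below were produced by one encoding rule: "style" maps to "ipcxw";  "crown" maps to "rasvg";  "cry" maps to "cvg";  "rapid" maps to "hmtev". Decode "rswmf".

bison

The output letters match the input read backwards, each shifted +4: style reversed is elyts. Read the word backwards and shift each letter +4.
Decoding rswmf: shift back: r−4=n, s−4=o, w−4=s, m−4=i, f−4=b → nosib; then reverse → bison.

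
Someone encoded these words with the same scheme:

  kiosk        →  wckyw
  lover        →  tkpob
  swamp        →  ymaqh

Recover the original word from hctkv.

k(10)→w(22) and i(8)→c(2) fit y≡23x+0 (mod 26); the inverse of 23 mod 26 is 17. This is an affine cipher: with a=0,…,z=25, each position x becomes (23x+0) mod 26.
Decoding hctkv: h(7)→17·(7−0)≡15=p; c(2)→17·(2−0)≡8=i; t(19)→17·(19−0)≡11=l; k(10)→17·(10−0)≡14=o; v(21)→17·(21−0)≡19=t (all mod 26).

pilot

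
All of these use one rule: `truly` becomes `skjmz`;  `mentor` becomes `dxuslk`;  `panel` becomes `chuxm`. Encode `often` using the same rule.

Treating letters as 0–25, the rule is x ↦ 17x + 7 (mod 26).
For often: o(14)→17·14+7≡11=l; f(5)→17·5+7≡14=o; t(19)→17·19+7≡18=s; e(4)→17·4+7≡23=x; n(13)→17·13+7≡20=u (all mod 26).

losxu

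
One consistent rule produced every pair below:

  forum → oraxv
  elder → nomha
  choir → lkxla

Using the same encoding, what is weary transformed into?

fhjuh

Shifts by position in forum: pos 0: f→o (+9), pos 1: o→r (+3), pos 2: r→a (+9), pos 3: u→x (+3) — repeating every 2. A repeating key of period 2 is used — shifts +9, +3 over and over.
For weary: w+9=f, e+3=h, a+9=j, r+3=u, y+9=h.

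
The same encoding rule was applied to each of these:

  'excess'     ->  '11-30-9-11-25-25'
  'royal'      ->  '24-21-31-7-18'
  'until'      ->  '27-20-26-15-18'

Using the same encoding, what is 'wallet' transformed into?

29-7-18-18-11-26

e is letter #5 and maps to 11: an offset of 6. Each letter is replaced by its alphabet position (a=1..z=26) + 6.
On wallet: w=23→29, a=1→7, l=12→18, l=12→18, e=5→11, t=20→26.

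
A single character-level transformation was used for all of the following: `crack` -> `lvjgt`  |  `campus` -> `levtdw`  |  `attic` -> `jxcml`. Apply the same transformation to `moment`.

Shifts by position in crack: pos 0: c→l (+9), pos 1: r→v (+4), pos 2: a→j (+9), pos 3: c→g (+4) — repeating every 2. A repeating key of period 2 is used — shifts +9, +4 over and over.
On moment: m+9=v, o+4=s, m+9=v, e+4=i, n+9=w, t+4=x.

vsviwx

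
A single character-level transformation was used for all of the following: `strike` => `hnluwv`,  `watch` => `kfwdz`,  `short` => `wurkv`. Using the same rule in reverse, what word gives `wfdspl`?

Two steps: reverse the string, then apply a Caesar shift of +3.
Decoding wfdspl: shift back: w−3=t, f−3=c, d−3=a, s−3=p, p−3=m, l−3=i → tcapmi; then reverse → impact.

impact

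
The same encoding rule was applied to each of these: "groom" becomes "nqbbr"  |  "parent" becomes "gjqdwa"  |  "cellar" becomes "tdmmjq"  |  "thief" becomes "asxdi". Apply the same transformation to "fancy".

ijwtz

g(6)→n(13) and r(17)→q(16) fit y≡5x+9 (mod 26); the inverse of 5 mod 26 is 21. This is an affine cipher: with a=0,…,z=25, each position x becomes (5x+9) mod 26.
Applying it to fancy: f(5)→5·5+9≡8=i; a(0)→5·0+9≡9=j; n(13)→5·13+9≡22=w; c(2)→5·2+9≡19=t; y(24)→5·24+9≡25=z (all mod 26).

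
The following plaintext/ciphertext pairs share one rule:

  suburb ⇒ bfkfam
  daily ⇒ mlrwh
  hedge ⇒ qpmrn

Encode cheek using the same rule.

Shifts by position in suburb: pos 0: s→b (+9), pos 1: u→f (+11), pos 2: b→k (+9), pos 3: u→f (+11) — repeating every 2. It's a Vigenère-style cipher with numeric key [9,11]: position i shifts by key[i mod 2].
For cheek: c+9=l, h+11=s, e+9=n, e+11=p, k+9=t.

lsnpt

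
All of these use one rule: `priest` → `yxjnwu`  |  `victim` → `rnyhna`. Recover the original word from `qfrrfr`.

The output letters match the input read backwards, each shifted +5: priest reversed is tseirp. Two steps: reverse the string, then apply a Caesar shift of +5.
Reversing it on qfrrfr: shift back: q−5=l, f−5=a, r−5=m, r−5=m, f−5=a, r−5=m → lammam; then reverse → mammal.

mammal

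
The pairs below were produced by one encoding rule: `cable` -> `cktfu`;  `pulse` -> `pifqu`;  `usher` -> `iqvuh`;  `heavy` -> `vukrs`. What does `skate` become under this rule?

qwkzu

c(2)→c(2) and a(0)→k(10) fit y≡9x+10 (mod 26); the inverse of 9 mod 26 is 3. Treating letters as 0–25, the rule is x ↦ 9x + 10 (mod 26).
Applying it to skate: s(18)→9·18+10≡16=q; k(10)→9·10+10≡22=w; a(0)→9·0+10≡10=k; t(19)→9·19+10≡25=z; e(4)→9·4+10≡20=u (all mod 26).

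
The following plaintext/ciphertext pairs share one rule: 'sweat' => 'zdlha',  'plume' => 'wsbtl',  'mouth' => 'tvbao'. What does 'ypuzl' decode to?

Compare letters: s→z is +7, w→d is +7, e→l is +7 — a constant shift. Each letter is shifted forward by 7 in the alphabet (a Caesar shift of +7).
Undoing it on ypuzl: y−7=r, p−7=i, u−7=n, z−7=s, l−7=e.

rinse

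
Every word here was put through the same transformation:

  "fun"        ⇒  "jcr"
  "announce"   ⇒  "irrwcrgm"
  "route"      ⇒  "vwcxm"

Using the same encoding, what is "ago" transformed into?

The shift depends on letter class: consonant f→j is +4, but vowel u→c is +8. Two shifts are in play — +8 for a/e/i/o/u, +4 for every other letter.
Applying it to ago: a(vowel)+8=i, g(cons)+4=k, o(vowel)+8=w.

ikw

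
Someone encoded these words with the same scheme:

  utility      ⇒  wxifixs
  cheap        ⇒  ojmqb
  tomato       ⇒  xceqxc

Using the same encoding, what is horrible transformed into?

jczzipfm

This is an affine cipher: with a=0,…,z=25, each position x becomes (25x+16) mod 26.
Applying it to horrible: h(7)→25·7+16≡9=j; o(14)→25·14+16≡2=c; r(17)→25·17+16≡25=z; r(17)→25·17+16≡25=z; i(8)→25·8+16≡8=i; b(1)→25·1+16≡15=p; l(11)→25·11+16≡5=f; e(4)→25·4+16≡12=m (all mod 26).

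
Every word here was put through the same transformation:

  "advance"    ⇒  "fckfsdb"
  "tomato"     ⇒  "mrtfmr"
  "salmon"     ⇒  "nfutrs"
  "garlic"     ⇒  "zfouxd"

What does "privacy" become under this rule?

a(0)→f(5) and d(3)→c(2) fit y≡25x+5 (mod 26); the inverse of 25 mod 26 is 25. Treating letters as 0–25, the rule is x ↦ 25x + 5 (mod 26).
For privacy: p(15)→25·15+5≡16=q; r(17)→25·17+5≡14=o; i(8)→25·8+5≡23=x; v(21)→25·21+5≡10=k; a(0)→25·0+5≡5=f; c(2)→25·2+5≡3=d; y(24)→25·24+5≡7=h (all mod 26).

qoxkfdh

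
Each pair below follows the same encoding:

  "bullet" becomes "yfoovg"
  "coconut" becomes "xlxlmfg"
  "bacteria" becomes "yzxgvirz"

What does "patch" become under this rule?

Each pair mirrors across the alphabet (b↔y, u↔f, l↔o): positions sum to 25. Letters are reflected about the middle of the alphabet (position → 25−position): Atbash.
Applying it to patch: p↔k, a↔z, t↔g, c↔x, h↔s.

kzgxs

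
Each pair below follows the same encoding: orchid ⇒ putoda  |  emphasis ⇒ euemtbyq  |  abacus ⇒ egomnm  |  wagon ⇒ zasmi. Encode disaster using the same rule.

The output letters match the input read backwards, each shifted +12: orchid reversed is dihcro. The word is reversed, then every letter is shifted forward by 12.
On disaster: reverse → retsasid; then shift: r+12=d, e+12=q, t+12=f, s+12=e, a+12=m, s+12=e, i+12=u, d+12=p.

dqfemeup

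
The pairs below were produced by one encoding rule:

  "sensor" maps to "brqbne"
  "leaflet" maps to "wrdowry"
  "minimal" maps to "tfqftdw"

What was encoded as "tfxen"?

s(18)→b(1) and e(4)→r(17) fit y≡23x+3 (mod 26); the inverse of 23 mod 26 is 17. This is an affine cipher: with a=0,…,z=25, each position x becomes (23x+3) mod 26.
Decoding tfxen: t(19)→17·(19−3)≡12=m; f(5)→17·(5−3)≡8=i; x(23)→17·(23−3)≡2=c; e(4)→17·(4−3)≡17=r; n(13)→17·(13−3)≡14=o (all mod 26).

micro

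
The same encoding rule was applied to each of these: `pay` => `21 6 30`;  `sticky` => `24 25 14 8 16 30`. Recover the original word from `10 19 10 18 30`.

enemy

p is letter #16 and maps to 21: an offset of 5. Each letter is replaced by its alphabet position (a=1..z=26) + 5.
Undoing it on 10 19 10 18 30: 10→(10−5)÷1=5=e, 19→(19−5)÷1=14=n, 10→(10−5)÷1=5=e, 18→(18−5)÷1=13=m, 30→(30−5)÷1=25=y.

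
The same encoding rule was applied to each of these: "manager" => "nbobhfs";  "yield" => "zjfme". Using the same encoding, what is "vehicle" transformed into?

Compare letters: m→n is +1, a→b is +1, n→o is +1 — a constant shift. It's a constant shift of +1 (ROT1).
For vehicle: v+1=w, e+1=f, h+1=i, i+1=j, c+1=d, l+1=m, e+1=f.

wfijdmf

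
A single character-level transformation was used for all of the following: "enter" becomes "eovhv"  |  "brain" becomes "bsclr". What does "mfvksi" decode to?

method

In enter: e→e is +0, n→o is +1, t→v is +2, e→h is +3 — the shift increases by 1 each position. Each letter shifts forward by its position index (0, 1, 2, …) — the shift grows by one for each successive letter.
Reversing it on mfvksi: m−0=m, f−1=e, v−2=t, k−3=h, s−4=o, i−5=d.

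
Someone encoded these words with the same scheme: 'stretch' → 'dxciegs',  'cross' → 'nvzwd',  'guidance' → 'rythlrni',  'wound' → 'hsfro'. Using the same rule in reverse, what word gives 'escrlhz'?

It's a Vigenère-style cipher with numeric key [11,4]: position i shifts by key[i mod 2].
Reversing it on escrlhz: e−11=t, s−4=o, c−11=r, r−4=n, l−11=a, h−4=d, z−11=o.

tornado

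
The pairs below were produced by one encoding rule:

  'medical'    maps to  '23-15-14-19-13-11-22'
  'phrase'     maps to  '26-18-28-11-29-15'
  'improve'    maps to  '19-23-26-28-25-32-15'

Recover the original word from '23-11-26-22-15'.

m is letter #13 and maps to 23: an offset of 10. Letters become their 1-based position plus 10 (so a→11, b→12, …).
Undoing it on 23-11-26-22-15: 23→(23−10)÷1=13=m, 11→(11−10)÷1=1=a, 26→(26−10)÷1=16=p, 22→(22−10)÷1=12=l, 15→(15−10)÷1=5=e.

maple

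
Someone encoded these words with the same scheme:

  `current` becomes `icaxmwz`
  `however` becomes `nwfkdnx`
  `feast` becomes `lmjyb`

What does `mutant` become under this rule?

sccgvc

Shifts by position in current: pos 0: c→i (+6), pos 1: u→c (+8), pos 2: r→a (+9), pos 3: r→x (+6), pos 4: e→m (+8), pos 5: n→w (+9) — repeating every 3. It's a Vigenère-style cipher with numeric key [6,8,9]: position i shifts by key[i mod 3].
On mutant: m+6=s, u+8=c, t+9=c, a+6=g, n+8=v, t+9=c.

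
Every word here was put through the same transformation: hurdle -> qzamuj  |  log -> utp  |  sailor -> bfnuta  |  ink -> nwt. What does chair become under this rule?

The shift depends on letter class: consonant h→q is +9, but vowel u→z is +5. The rule splits by letter class: vowels +5, consonants +9.
Applying it to chair: c(cons)+9=l, h(cons)+9=q, a(vowel)+5=f, i(vowel)+5=n, r(cons)+9=a.

lqfna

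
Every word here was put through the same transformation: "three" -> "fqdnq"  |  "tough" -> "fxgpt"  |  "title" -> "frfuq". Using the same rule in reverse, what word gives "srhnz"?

Shifts by position in three: pos 0: t→f (+12), pos 1: h→q (+9), pos 2: r→d (+12), pos 3: e→n (+9) — repeating every 2. A repeating key of period 2 is used — shifts +12, +9 over and over.
Reversing it on srhnz: s−12=g, r−9=i, h−12=v, n−9=e, z−12=n.

given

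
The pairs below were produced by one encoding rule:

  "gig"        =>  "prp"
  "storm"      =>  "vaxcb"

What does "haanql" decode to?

Read the word backwards and shift each letter +9.
Decoding haanql: shift back: h−9=y, a−9=r, a−9=r, n−9=e, q−9=h, l−9=c → yrrehc; then reverse → cherry.

cherry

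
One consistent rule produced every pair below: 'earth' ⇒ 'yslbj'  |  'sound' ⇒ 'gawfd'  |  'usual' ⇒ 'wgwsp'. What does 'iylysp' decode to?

cereal

e(4)→y(24) and a(0)→s(18) fit y≡21x+18 (mod 26); the inverse of 21 mod 26 is 5. Each letter's alphabet position (a=0..z=25) is mapped through 21·x+18 mod 26 — an affine cipher.
Decoding iylysp: i(8)→5·(8−18)≡2=c; y(24)→5·(24−18)≡4=e; l(11)→5·(11−18)≡17=r; y(24)→5·(24−18)≡4=e; s(18)→5·(18−18)≡0=a; p(15)→5·(15−18)≡11=l (all mod 26).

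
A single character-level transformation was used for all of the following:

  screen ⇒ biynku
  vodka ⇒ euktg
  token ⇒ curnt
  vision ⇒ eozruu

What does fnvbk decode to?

Shifts by position in screen: pos 0: s→b (+9), pos 1: c→i (+6), pos 2: r→y (+7), pos 3: e→n (+9), pos 4: e→k (+6), pos 5: n→u (+7) — repeating every 3. It's a Vigenère-style cipher with numeric key [9,6,7]: position i shifts by key[i mod 3].
Reversing it on fnvbk: f−9=w, n−6=h, v−7=o, b−9=s, k−6=e.

whose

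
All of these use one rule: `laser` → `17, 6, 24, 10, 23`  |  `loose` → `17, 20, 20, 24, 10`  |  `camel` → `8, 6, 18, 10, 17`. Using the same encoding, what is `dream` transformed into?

Letters become their 1-based position plus 5 (so a→6, b→7, …).
For dream: d=4→9, r=18→23, e=5→10, a=1→6, m=13→18.

9, 23, 10, 6, 18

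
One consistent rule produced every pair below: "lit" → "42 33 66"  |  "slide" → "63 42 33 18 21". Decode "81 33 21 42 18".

yield

l(#12)→42 and i(#9)→33: differences scale by 3, so n = 3·pos + 6. Each letter becomes 3×(its alphabet position, a=1..z=26) + 6.
Undoing it on 81 33 21 42 18: 81→(81−6)÷3=25=y, 33→(33−6)÷3=9=i, 21→(21−6)÷3=5=e, 42→(42−6)÷3=12=l, 18→(18−6)÷3=4=d.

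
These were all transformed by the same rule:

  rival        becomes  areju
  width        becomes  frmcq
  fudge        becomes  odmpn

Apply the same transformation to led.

unm

Compare letters: r→a is +9, i→r is +9, v→e is +9 — a constant shift. It's a constant shift of +9 (ROT9).
On led: l+9=u, e+9=n, d+9=m.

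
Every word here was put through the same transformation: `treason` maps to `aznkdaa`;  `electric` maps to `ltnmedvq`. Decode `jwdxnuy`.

Each letter shifts forward by (position + 7), i.e. 7, 8, 9, … — the shift grows by one for each successive letter.
Reversing it on jwdxnuy: j−7=c, w−8=o, d−9=u, x−10=n, n−11=c, u−12=i, y−13=l.

council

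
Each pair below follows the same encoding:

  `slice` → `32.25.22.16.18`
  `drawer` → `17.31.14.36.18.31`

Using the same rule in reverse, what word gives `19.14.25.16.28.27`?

s is letter #19 and maps to 32: an offset of 13. Each letter is replaced by its alphabet position (a=1..z=26) + 13.
Decoding 19.14.25.16.28.27: 19→(19−13)÷1=6=f, 14→(14−13)÷1=1=a, 25→(25−13)÷1=12=l, 16→(16−13)÷1=3=c, 28→(28−13)÷1=15=o, 27→(27−13)÷1=14=n.

falcon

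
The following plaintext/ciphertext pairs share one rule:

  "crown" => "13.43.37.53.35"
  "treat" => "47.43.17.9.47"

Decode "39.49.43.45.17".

purse

c(#3)→13 and r(#18)→43: differences scale by 2, so n = 2·pos + 7. Each letter becomes 2×(its alphabet position, a=1..z=26) + 7.
Undoing it on 39.49.43.45.17: 39→(39−7)÷2=16=p, 49→(49−7)÷2=21=u, 43→(43−7)÷2=18=r, 45→(45−7)÷2=19=s, 17→(17−7)÷2=5=e.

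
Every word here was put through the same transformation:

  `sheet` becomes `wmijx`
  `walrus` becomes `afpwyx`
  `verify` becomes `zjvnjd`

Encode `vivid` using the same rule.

Shifts by position in sheet: pos 0: s→w (+4), pos 1: h→m (+5), pos 2: e→i (+4), pos 3: e→j (+5) — repeating every 2. The shifts repeat in a cycle of length 2: positions 0,1,… shift by +4, +5, then the pattern repeats.
On vivid: v+4=z, i+5=n, v+4=z, i+5=n, d+4=h.

znznh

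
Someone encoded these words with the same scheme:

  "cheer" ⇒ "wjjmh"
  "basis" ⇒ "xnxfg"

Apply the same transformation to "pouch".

mhztu

The output letters match the input read backwards, each shifted +5: cheer reversed is reehc. Read the word backwards and shift each letter +5.
Applying it to pouch: reverse → hcuop; then shift: h+5=m, c+5=h, u+5=z, o+5=t, p+5=u.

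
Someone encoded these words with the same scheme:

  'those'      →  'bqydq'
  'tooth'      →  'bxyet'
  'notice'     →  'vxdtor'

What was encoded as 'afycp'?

In those: t→b is +8, h→q is +9, o→y is +10, s→d is +11 — the shift increases by 1 each position. Each letter shifts forward by (position + 8), i.e. 8, 9, 10, … — the shift grows by one for each successive letter.
Decoding afycp: a−8=s, f−9=w, y−10=o, c−11=r, p−12=d.

sword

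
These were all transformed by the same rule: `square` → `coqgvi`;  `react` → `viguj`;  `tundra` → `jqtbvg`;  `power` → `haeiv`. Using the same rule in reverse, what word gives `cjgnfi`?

stable

s(18)→c(2) and q(16)→o(14) fit y≡7x+6 (mod 26); the inverse of 7 mod 26 is 15. This is an affine cipher: with a=0,…,z=25, each position x becomes (7x+6) mod 26.
Reversing it on cjgnfi: c(2)→15·(2−6)≡18=s; j(9)→15·(9−6)≡19=t; g(6)→15·(6−6)≡0=a; n(13)→15·(13−6)≡1=b; f(5)→15·(5−6)≡11=l; i(8)→15·(8−6)≡4=e (all mod 26).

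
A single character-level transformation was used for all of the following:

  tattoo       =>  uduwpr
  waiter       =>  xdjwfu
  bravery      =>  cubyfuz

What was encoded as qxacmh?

Shifts by position in tattoo: pos 0: t→u (+1), pos 1: a→d (+3), pos 2: t→u (+1), pos 3: t→w (+3) — repeating every 2. The shifts repeat in a cycle of length 2: positions 0,1,… shift by +1, +3, then the pattern repeats.
Decoding qxacmh: q−1=p, x−3=u, a−1=z, c−3=z, m−1=l, h−3=e.

puzzle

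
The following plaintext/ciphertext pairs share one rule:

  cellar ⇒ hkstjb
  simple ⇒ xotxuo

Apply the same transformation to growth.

In cellar: c→h is +5, e→k is +6, l→s is +7, l→t is +8 — the shift increases by 1 each position. Each letter shifts forward by (position + 5), i.e. 5, 6, 7, … — the shift grows by one for each successive letter.
On growth: g+5=l, r+6=x, o+7=v, w+8=e, t+9=c, h+10=r.

lxvecr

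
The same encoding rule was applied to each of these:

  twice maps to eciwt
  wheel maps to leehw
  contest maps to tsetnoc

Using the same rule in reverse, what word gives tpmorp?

The output letters match the input read backwards: twice reversed is eciwt. It's just the letters in reverse order.
Reversing it on tpmorp: then reverse → prompt.

prompt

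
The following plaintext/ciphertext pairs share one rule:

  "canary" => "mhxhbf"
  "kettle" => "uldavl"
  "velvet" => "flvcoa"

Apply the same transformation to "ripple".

bpzwvl

Shifts by position in canary: pos 0: c→m (+10), pos 1: a→h (+7), pos 2: n→x (+10), pos 3: a→h (+7) — repeating every 2. A repeating key of period 2 is used — shifts +10, +7 over and over.
Applying it to ripple: r+10=b, i+7=p, p+10=z, p+7=w, l+10=v, e+7=l.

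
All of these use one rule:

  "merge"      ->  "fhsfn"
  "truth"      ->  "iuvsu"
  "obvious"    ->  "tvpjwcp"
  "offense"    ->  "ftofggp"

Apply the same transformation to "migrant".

uobshjn

The output letters match the input read backwards, each shifted +1: merge reversed is egrem. Two steps: reverse the string, then apply a Caesar shift of +1.
Applying it to migrant: reverse → tnargim; then shift: t+1=u, n+1=o, a+1=b, r+1=s, g+1=h, i+1=j, m+1=n.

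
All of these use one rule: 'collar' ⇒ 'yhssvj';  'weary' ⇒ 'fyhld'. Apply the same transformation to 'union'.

uvpub

The output letters match the input read backwards, each shifted +7: collar reversed is ralloc. Two steps: reverse the string, then apply a Caesar shift of +7.
On union: reverse → noinu; then shift: n+7=u, o+7=v, i+7=p, n+7=u, u+7=b.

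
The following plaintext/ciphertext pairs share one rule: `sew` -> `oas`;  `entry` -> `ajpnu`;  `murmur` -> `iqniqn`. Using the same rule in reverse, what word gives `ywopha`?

Compare letters: s→o is +22, e→a is +22, w→s is +22 — a constant shift. It's a constant shift of +22 (ROT22).
Decoding ywopha: y−22=c, w−22=a, o−22=s, p−22=t, h−22=l, a−22=e.

castle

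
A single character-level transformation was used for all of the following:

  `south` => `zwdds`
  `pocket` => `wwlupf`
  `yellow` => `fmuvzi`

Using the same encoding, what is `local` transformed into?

swlkw

In south: s→z is +7, o→w is +8, u→d is +9, t→d is +10 — the shift increases by 1 each position. The shift increases by 1 at each position, starting from +7: 7, 8, 9, ….
Applying it to local: l+7=s, o+8=w, c+9=l, a+10=k, l+11=w.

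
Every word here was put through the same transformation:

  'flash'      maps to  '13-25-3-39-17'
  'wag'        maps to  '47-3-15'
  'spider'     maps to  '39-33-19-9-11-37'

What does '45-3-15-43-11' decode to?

f(#6)→13 and l(#12)→25: differences scale by 2, so n = 2·pos + 1. The formula is n = 2×(alphabet index, a=1) + 1.
Decoding 45-3-15-43-11: 45→(45−1)÷2=22=v, 3→(3−1)÷2=1=a, 15→(15−1)÷2=7=g, 43→(43−1)÷2=21=u, 11→(11−1)÷2=5=e.

vague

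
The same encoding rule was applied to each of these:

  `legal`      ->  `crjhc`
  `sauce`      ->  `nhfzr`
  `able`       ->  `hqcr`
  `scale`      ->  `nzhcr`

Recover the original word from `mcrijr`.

l(11)→c(2) and e(4)→r(17) fit y≡9x+7 (mod 26); the inverse of 9 mod 26 is 3. This is an affine cipher: with a=0,…,z=25, each position x becomes (9x+7) mod 26.
Undoing it on mcrijr: m(12)→3·(12−7)≡15=p; c(2)→3·(2−7)≡11=l; r(17)→3·(17−7)≡4=e; i(8)→3·(8−7)≡3=d; j(9)→3·(9−7)≡6=g; r(17)→3·(17−7)≡4=e (all mod 26).

pledge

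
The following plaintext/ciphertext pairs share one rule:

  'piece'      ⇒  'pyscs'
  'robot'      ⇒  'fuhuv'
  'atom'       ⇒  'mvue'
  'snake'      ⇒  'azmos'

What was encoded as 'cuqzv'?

count

p(15)→p(15) and i(8)→y(24) fit y≡21x+12 (mod 26); the inverse of 21 mod 26 is 5. Treating letters as 0–25, the rule is x ↦ 21x + 12 (mod 26).
Decoding cuqzv: c(2)→5·(2−12)≡2=c; u(20)→5·(20−12)≡14=o; q(16)→5·(16−12)≡20=u; z(25)→5·(25−12)≡13=n; v(21)→5·(21−12)≡19=t (all mod 26).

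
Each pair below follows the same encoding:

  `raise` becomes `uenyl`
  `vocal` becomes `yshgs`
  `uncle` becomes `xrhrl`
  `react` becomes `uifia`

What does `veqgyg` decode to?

salary

In raise: r→u is +3, a→e is +4, i→n is +5, s→y is +6 — the shift increases by 1 each position. Letter i (0-indexed) is shifted by i+3, so successive shifts are 3, 4, 5, ….
Undoing it on veqgyg: v−3=s, e−4=a, q−5=l, g−6=a, y−7=r, g−8=y.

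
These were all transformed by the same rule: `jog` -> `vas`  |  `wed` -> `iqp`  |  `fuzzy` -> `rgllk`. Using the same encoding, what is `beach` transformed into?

This is a Caesar cipher with shift 12.
For beach: b+12=n, e+12=q, a+12=m, c+12=o, h+12=t.

nqmot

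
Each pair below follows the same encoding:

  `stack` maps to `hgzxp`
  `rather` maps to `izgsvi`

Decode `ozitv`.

Each pair mirrors across the alphabet (s↔h, t↔g, a↔z): positions sum to 25. Each letter is replaced by its mirror in the alphabet: a↔z, b↔y, c↔x, and so on (the Atbash cipher).
Reversing it on ozitv: o↔l, z↔a, i↔r, t↔g, v↔e.

large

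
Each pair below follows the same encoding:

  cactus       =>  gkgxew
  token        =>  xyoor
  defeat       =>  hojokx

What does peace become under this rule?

The shift depends on letter class: consonant c→g is +4, but vowel a→k is +10. Two shifts are in play — +10 for a/e/i/o/u, +4 for every other letter.
Applying it to peace: p(cons)+4=t, e(vowel)+10=o, a(vowel)+10=k, c(cons)+4=g, e(vowel)+10=o.

tokgo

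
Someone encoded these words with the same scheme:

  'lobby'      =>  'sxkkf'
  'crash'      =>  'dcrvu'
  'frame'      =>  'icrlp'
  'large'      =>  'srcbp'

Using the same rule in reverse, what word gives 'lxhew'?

l(11)→s(18) and o(14)→x(23) fit y≡19x+17 (mod 26); the inverse of 19 mod 26 is 11. Each letter's alphabet position (a=0..z=25) is mapped through 19·x+17 mod 26 — an affine cipher.
Undoing it on lxhew: l(11)→11·(11−17)≡12=m; x(23)→11·(23−17)≡14=o; h(7)→11·(7−17)≡20=u; e(4)→11·(4−17)≡13=n; w(22)→11·(22−17)≡3=d (all mod 26).

mound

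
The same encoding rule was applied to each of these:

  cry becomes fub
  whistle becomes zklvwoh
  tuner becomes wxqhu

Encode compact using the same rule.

frpsdfw

Compare letters: c→f is +3, r→u is +3, y→b is +3 — a constant shift. Every letter moves 3 places later in the alphabet, wrapping around z→a.
Applying it to compact: c+3=f, o+3=r, m+3=p, p+3=s, a+3=d, c+3=f, t+3=w.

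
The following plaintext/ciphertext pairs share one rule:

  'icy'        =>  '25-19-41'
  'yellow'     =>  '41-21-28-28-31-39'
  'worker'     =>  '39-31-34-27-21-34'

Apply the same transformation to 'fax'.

i is letter #9 and maps to 25: an offset of 16. Letters become their 1-based position plus 16 (so a→17, b→18, …).
Applying it to fax: f=6→22, a=1→17, x=24→40.

22-17-40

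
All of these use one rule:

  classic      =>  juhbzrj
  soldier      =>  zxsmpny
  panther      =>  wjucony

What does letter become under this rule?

A repeating key of period 2 is used — shifts +7, +9 over and over.
On letter: l+7=s, e+9=n, t+7=a, t+9=c, e+7=l, r+9=a.

snacla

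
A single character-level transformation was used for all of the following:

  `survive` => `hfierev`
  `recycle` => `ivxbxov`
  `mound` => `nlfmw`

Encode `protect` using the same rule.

kilgvxg

Each letter is replaced by its mirror in the alphabet: a↔z, b↔y, c↔x, and so on (the Atbash cipher).
Applying it to protect: p↔k, r↔i, o↔l, t↔g, e↔v, c↔x, t↔g.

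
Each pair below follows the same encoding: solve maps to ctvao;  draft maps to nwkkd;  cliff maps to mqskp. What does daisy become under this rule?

Shifts by position in solve: pos 0: s→c (+10), pos 1: o→t (+5), pos 2: l→v (+10), pos 3: v→a (+5) — repeating every 2. It's a Vigenère-style cipher with numeric key [10,5]: position i shifts by key[i mod 2].
On daisy: d+10=n, a+5=f, i+10=s, s+5=x, y+10=i.

nfsxi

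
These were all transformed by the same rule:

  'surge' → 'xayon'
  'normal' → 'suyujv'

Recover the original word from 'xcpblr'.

switch

In surge: s→x is +5, u→a is +6, r→y is +7, g→o is +8 — the shift increases by 1 each position. Letter i (0-indexed) is shifted by i+5, so successive shifts are 5, 6, 7, ….
Decoding xcpblr: x−5=s, c−6=w, p−7=i, b−8=t, l−9=c, r−10=h.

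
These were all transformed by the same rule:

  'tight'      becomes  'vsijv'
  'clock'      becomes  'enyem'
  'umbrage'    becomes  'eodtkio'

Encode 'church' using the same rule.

ejetej

The shift depends on letter class: consonant t→v is +2, but vowel i→s is +10. The rule splits by letter class: vowels +10, consonants +2.
Applying it to church: c(cons)+2=e, h(cons)+2=j, u(vowel)+10=e, r(cons)+2=t, c(cons)+2=e, h(cons)+2=j.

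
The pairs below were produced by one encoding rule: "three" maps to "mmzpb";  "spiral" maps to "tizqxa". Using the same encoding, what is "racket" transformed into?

Two steps: reverse the string, then apply a Caesar shift of +8.
Applying it to racket: reverse → tekcar; then shift: t+8=b, e+8=m, k+8=s, c+8=k, a+8=i, r+8=z.

bmskiz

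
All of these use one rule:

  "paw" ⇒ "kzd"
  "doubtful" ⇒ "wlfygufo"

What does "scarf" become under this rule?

hxziu

Each pair mirrors across the alphabet (p↔k, a↔z, w↔d): positions sum to 25. This is the alphabet-reversal cipher (Atbash): a becomes z, b becomes y, etc.
Applying it to scarf: s↔h, c↔x, a↔z, r↔i, f↔u.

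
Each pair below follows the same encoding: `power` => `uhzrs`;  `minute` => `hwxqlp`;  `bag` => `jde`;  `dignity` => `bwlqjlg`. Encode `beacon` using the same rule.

The output letters match the input read backwards, each shifted +3: power reversed is rewop. Read the word backwards and shift each letter +3.
For beacon: reverse → nocaeb; then shift: n+3=q, o+3=r, c+3=f, a+3=d, e+3=h, b+3=e.

qrfdhe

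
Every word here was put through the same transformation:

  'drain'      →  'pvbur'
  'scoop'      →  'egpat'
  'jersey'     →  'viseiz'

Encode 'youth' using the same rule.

A repeating key of period 3 is used — shifts +12, +4, +1 over and over.
On youth: y+12=k, o+4=s, u+1=v, t+12=f, h+4=l.

ksvfl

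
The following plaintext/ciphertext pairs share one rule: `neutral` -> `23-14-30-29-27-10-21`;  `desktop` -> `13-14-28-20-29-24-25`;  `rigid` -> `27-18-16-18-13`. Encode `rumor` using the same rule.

27-30-22-24-27

n is letter #14 and maps to 23: an offset of 9. Letters become their 1-based position plus 9 (so a→10, b→11, …).
For rumor: r=18→27, u=21→30, m=13→22, o=15→24, r=18→27.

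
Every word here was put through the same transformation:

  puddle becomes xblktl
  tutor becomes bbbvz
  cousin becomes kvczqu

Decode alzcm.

serve

Shifts by position in puddle: pos 0: p→x (+8), pos 1: u→b (+7), pos 2: d→l (+8), pos 3: d→k (+7) — repeating every 2. The shifts repeat in a cycle of length 2: positions 0,1,… shift by +8, +7, then the pattern repeats.
Decoding alzcm: a−8=s, l−7=e, z−8=r, c−7=v, m−8=e.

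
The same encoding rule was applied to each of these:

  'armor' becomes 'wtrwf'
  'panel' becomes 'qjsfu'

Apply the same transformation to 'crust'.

yxzwh

The word is reversed, then every letter is shifted forward by 5.
On crust: reverse → tsurc; then shift: t+5=y, s+5=x, u+5=z, r+5=w, c+5=h.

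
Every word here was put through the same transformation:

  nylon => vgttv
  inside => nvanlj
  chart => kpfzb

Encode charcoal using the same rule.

kpfzktft

The shift depends on letter class: consonant n→v is +8, but vowel o→t is +5. The rule splits by letter class: vowels +5, consonants +8.
On charcoal: c(cons)+8=k, h(cons)+8=p, a(vowel)+5=f, r(cons)+8=z, c(cons)+8=k, o(vowel)+5=t, a(vowel)+5=f, l(cons)+8=t.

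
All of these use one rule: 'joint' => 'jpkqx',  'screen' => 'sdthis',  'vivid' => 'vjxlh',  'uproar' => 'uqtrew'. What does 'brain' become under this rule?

bsclr

Letter i (0-indexed) is shifted by i+0, so successive shifts are 0, 1, 2, ….
On brain: b+0=b, r+1=s, a+2=c, i+3=l, n+4=r.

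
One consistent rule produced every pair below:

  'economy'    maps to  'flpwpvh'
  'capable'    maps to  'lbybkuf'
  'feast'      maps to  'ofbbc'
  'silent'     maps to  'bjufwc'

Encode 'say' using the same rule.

bbh

The shift depends on letter class: consonant c→l is +9, but vowel e→f is +1. The rule splits by letter class: vowels +1, consonants +9.
Applying it to say: s(cons)+9=b, a(vowel)+1=b, y(cons)+9=h.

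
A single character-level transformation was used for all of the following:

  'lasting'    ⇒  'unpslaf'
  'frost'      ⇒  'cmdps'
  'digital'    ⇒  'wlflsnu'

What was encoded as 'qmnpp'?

Treating letters as 0–25, the rule is x ↦ 3x + 13 (mod 26).
Reversing it on qmnpp: q(16)→9·(16−13)≡1=b; m(12)→9·(12−13)≡17=r; n(13)→9·(13−13)≡0=a; p(15)→9·(15−13)≡18=s; p(15)→9·(15−13)≡18=s (all mod 26).

brass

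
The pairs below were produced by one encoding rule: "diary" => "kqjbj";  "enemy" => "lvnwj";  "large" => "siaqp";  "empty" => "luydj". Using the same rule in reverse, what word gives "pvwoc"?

In diary: d→k is +7, i→q is +8, a→j is +9, r→b is +10 — the shift increases by 1 each position. The shift increases by 1 at each position, starting from +7: 7, 8, 9, ….
Reversing it on pvwoc: p−7=i, v−8=n, w−9=n, o−10=e, c−11=r.

inner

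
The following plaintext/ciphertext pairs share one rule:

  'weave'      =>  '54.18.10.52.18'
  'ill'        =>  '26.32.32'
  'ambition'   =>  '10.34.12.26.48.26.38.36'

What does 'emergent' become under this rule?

18.34.18.44.22.18.36.48

w(#23)→54 and e(#5)→18: differences scale by 2, so n = 2·pos + 8. With a=1..z=26, the number is 2·pos + 8.
For emergent: e=5→18, m=13→34, e=5→18, r=18→44, g=7→22, e=5→18, n=14→36, t=20→48.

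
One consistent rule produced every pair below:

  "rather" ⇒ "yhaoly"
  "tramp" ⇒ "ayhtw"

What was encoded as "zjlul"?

It's a constant shift of +7 (ROT7).
Decoding zjlul: z−7=s, j−7=c, l−7=e, u−7=n, l−7=e.

scene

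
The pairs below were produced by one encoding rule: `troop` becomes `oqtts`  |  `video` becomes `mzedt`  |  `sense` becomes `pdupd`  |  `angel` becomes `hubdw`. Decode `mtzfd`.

t(19)→o(14) and r(17)→q(16) fit y≡25x+7 (mod 26); the inverse of 25 mod 26 is 25. This is an affine cipher: with a=0,…,z=25, each position x becomes (25x+7) mod 26.
Reversing it on mtzfd: m(12)→25·(12−7)≡21=v; t(19)→25·(19−7)≡14=o; z(25)→25·(25−7)≡8=i; f(5)→25·(5−7)≡2=c; d(3)→25·(3−7)≡4=e (all mod 26).

voice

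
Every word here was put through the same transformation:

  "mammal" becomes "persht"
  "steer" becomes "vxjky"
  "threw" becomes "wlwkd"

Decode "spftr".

plank

In mammal: m→p is +3, a→e is +4, m→r is +5, m→s is +6 — the shift increases by 1 each position. The shift increases by 1 at each position, starting from +3: 3, 4, 5, ….
Decoding spftr: s−3=p, p−4=l, f−5=a, t−6=n, r−7=k.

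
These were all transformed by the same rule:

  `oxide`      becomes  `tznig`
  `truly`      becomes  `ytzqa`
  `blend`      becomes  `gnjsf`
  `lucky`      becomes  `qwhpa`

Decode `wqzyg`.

route

A repeating key of period 3 is used — shifts +5, +2, +5 over and over.
Undoing it on wqzyg: w−5=r, q−2=o, z−5=u, y−5=t, g−2=e.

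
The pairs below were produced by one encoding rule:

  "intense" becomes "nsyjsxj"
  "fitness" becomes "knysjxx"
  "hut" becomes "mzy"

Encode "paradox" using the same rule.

ufwfitc

Compare letters: i→n is +5, n→s is +5, t→y is +5 — a constant shift. Each letter is shifted forward by 5 in the alphabet (a Caesar shift of +5).
On paradox: p+5=u, a+5=f, r+5=w, a+5=f, d+5=i, o+5=t, x+5=c.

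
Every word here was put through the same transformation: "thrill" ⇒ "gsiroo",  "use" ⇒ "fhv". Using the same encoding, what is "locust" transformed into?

Each letter is replaced by its mirror in the alphabet: a↔z, b↔y, c↔x, and so on (the Atbash cipher).
For locust: l↔o, o↔l, c↔x, u↔f, s↔h, t↔g.

olxfhg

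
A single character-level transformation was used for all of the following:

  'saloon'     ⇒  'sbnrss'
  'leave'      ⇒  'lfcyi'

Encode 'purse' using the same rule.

pvtvi

In saloon: s→s is +0, a→b is +1, l→n is +2, o→r is +3 — the shift increases by 1 each position. Letter i (0-indexed) is shifted by i+0, so successive shifts are 0, 1, 2, ….
Applying it to purse: p+0=p, u+1=v, r+2=t, s+3=v, e+4=i.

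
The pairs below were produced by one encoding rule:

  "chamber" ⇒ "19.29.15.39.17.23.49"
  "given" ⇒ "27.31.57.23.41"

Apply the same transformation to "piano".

Each letter becomes 2×(its alphabet position, a=1..z=26) + 13.
For piano: p=16→45, i=9→31, a=1→15, n=14→41, o=15→43.

45.31.15.41.43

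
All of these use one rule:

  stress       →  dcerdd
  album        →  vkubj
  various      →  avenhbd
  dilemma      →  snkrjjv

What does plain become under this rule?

gkvni

s(18)→d(3) and t(19)→c(2) fit y≡25x+21 (mod 26); the inverse of 25 mod 26 is 25. Each letter's alphabet position (a=0..z=25) is mapped through 25·x+21 mod 26 — an affine cipher.
Applying it to plain: p(15)→25·15+21≡6=g; l(11)→25·11+21≡10=k; a(0)→25·0+21≡21=v; i(8)→25·8+21≡13=n; n(13)→25·13+21≡8=i (all mod 26).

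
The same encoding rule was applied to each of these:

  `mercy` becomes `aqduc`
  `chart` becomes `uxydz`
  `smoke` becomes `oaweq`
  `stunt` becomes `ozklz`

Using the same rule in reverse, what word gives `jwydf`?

board

This is an affine cipher: with a=0,…,z=25, each position x becomes (11x+24) mod 26.
Reversing it on jwydf: j(9)→19·(9−24)≡1=b; w(22)→19·(22−24)≡14=o; y(24)→19·(24−24)≡0=a; d(3)→19·(3−24)≡17=r; f(5)→19·(5−24)≡3=d (all mod 26).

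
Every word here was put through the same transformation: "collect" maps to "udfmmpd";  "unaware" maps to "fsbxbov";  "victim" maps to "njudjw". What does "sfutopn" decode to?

Read the word backwards and shift each letter +1.
Reversing it on sfutopn: shift back: s−1=r, f−1=e, u−1=t, t−1=s, o−1=n, p−1=o, n−1=m → retsnom; then reverse → monster.

monster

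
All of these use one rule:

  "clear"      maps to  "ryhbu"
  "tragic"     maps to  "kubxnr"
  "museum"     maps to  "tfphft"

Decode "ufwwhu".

c(2)→r(17) and l(11)→y(24) fit y≡21x+1 (mod 26); the inverse of 21 mod 26 is 5. This is an affine cipher: with a=0,…,z=25, each position x becomes (21x+1) mod 26.
Reversing it on ufwwhu: u(20)→5·(20−1)≡17=r; f(5)→5·(5−1)≡20=u; w(22)→5·(22−1)≡1=b; w(22)→5·(22−1)≡1=b; h(7)→5·(7−1)≡4=e; u(20)→5·(20−1)≡17=r (all mod 26).

rubber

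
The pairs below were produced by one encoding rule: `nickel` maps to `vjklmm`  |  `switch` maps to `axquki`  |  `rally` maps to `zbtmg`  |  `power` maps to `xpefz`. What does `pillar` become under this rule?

xjtmis

It's a Vigenère-style cipher with numeric key [8,1]: position i shifts by key[i mod 2].
On pillar: p+8=x, i+1=j, l+8=t, l+1=m, a+8=i, r+1=s.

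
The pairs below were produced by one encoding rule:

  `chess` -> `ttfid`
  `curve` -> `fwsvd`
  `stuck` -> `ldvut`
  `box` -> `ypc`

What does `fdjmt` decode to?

slice

The output letters match the input read backwards, each shifted +1: chess reversed is ssehc. The word is reversed, then every letter is shifted forward by 1.
Decoding fdjmt: shift back: f−1=e, d−1=c, j−1=i, m−1=l, t−1=s → ecils; then reverse → slice.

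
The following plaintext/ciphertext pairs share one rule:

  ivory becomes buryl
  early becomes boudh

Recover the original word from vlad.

The output letters match the input read backwards, each shifted +3: ivory reversed is yrovi. The word is reversed, then every letter is shifted forward by 3.
Undoing it on vlad: shift back: v−3=s, l−3=i, a−3=x, d−3=a → sixa; then reverse → axis.

axis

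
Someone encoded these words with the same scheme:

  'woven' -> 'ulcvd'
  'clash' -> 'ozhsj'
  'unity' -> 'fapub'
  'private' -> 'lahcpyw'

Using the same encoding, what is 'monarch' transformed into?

The output letters match the input read backwards, each shifted +7: woven reversed is nevow. Two steps: reverse the string, then apply a Caesar shift of +7.
Applying it to monarch: reverse → hcranom; then shift: h+7=o, c+7=j, r+7=y, a+7=h, n+7=u, o+7=v, m+7=t.

ojyhuvt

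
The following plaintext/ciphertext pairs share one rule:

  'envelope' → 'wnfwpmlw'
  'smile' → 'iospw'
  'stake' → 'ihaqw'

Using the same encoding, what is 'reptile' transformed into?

jwlhspw

e(4)→w(22) and n(13)→n(13) fit y≡25x+0 (mod 26); the inverse of 25 mod 26 is 25. Treating letters as 0–25, the rule is x ↦ 25x + 0 (mod 26).
On reptile: r(17)→25·17+0≡9=j; e(4)→25·4+0≡22=w; p(15)→25·15+0≡11=l; t(19)→25·19+0≡7=h; i(8)→25·8+0≡18=s; l(11)→25·11+0≡15=p; e(4)→25·4+0≡22=w (all mod 26).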